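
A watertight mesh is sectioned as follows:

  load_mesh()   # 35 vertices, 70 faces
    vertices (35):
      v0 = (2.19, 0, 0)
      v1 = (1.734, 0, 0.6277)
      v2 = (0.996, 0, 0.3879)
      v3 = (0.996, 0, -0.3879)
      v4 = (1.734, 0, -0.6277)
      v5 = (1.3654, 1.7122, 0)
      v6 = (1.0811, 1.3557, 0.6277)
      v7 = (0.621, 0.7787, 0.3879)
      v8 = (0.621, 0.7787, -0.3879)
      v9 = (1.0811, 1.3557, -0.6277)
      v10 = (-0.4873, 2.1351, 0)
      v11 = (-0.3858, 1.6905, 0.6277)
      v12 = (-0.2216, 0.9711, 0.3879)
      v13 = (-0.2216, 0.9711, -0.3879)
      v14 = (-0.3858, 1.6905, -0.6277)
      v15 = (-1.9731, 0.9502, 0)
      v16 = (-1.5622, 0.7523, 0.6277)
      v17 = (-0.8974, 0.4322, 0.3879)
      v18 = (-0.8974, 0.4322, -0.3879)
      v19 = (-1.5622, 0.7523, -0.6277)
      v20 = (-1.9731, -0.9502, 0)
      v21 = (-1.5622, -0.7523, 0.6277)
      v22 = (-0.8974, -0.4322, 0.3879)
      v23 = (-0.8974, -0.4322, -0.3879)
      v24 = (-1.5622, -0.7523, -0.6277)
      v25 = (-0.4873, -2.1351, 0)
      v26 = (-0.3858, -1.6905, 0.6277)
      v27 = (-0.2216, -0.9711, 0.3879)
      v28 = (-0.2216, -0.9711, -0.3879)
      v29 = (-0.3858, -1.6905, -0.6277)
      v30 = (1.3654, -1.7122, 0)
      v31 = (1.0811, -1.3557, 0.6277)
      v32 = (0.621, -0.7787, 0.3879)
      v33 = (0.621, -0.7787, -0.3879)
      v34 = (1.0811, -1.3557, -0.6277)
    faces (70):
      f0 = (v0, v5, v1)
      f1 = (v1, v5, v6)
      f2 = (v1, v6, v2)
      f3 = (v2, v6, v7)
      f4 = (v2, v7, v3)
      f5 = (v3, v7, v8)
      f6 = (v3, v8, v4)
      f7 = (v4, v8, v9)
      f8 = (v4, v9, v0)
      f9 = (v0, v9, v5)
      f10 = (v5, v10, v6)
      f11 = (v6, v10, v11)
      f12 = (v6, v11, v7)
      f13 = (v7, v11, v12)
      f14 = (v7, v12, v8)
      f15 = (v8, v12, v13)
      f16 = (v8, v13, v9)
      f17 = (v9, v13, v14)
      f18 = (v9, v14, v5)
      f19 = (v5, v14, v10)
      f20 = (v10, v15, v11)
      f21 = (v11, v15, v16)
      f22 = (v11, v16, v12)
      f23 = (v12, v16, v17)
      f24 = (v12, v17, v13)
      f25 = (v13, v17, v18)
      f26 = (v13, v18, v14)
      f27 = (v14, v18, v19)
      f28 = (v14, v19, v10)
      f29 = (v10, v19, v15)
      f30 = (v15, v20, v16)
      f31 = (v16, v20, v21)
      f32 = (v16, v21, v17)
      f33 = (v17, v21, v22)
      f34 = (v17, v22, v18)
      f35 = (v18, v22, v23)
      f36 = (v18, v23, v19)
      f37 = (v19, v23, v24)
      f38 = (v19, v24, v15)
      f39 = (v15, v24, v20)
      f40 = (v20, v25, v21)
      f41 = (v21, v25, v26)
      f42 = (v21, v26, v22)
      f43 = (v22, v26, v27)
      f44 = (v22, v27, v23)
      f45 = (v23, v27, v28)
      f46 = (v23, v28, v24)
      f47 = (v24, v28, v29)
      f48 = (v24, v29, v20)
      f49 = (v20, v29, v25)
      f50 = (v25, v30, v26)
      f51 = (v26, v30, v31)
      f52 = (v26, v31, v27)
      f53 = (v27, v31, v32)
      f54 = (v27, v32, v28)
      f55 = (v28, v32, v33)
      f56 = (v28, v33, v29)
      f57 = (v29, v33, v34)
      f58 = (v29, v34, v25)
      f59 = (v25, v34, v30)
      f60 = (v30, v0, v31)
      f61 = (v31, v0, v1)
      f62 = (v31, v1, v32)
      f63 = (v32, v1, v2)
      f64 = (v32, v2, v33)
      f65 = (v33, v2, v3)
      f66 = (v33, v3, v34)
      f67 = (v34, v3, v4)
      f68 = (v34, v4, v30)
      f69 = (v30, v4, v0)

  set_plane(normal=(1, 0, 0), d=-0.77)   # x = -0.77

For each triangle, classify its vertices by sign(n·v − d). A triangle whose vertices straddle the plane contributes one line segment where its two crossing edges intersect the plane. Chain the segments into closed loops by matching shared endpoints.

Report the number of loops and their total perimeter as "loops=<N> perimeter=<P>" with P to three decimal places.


Straddling triangles (20 of 70):
  (v10,v15,v11) [+-+] → (-0.77, 1.90965, 0)–(-0.77, 1.51131, 0.475768)  len=0.6205
  (v11,v15,v16) [+--] → (-0.77, 1.51131, 0.475768)–(-0.77, 1.38409, 0.6277)  len=0.1982
  (v11,v16,v12) [+-+] → (-0.77, 1.38409, 0.6277)–(-0.77, 0.881595, 0.485995)  len=0.5221
  (v12,v16,v17) [+--] → (-0.77, 0.881595, 0.485995)–(-0.77, 0.533792, 0.3879)  len=0.3614
  (v12,v17,v13) [+-+] → (-0.77, 0.533792, 0.3879)–(-0.77, 0.533792, 0.241648)  len=0.1463
  (v13,v17,v18) [+--] → (-0.77, 0.533792, 0.241648)–(-0.77, 0.533792, -0.3879)  len=0.6295
  (v13,v18,v14) [+-+] → (-0.77, 0.533792, -0.3879)–(-0.77, 0.745545, -0.447616)  len=0.2200
  (v14,v18,v19) [+--] → (-0.77, 0.745545, -0.447616)–(-0.77, 1.38409, -0.6277)  len=0.6635
  (v14,v19,v10) [+-+] → (-0.77, 1.38409, -0.6277)–(-0.77, 1.77142, -0.165086)  len=0.6034
  (v10,v19,v15) [+--] → (-0.77, 1.77142, -0.165086)–(-0.77, 1.90965, 0)  len=0.2153
  (v20,v25,v21) [-+-] → (-0.77, -1.90965, 0)–(-0.77, -1.77142, 0.165086)  len=0.2153
  (v21,v25,v26) [-++] → (-0.77, -1.77142, 0.165086)–(-0.77, -1.38409, 0.6277)  len=0.6034
  (v21,v26,v22) [-+-] → (-0.77, -1.38409, 0.6277)–(-0.77, -0.745545, 0.447616)  len=0.6635
  (v22,v26,v27) [-++] → (-0.77, -0.745545, 0.447616)–(-0.77, -0.533792, 0.3879)  len=0.2200
  (v22,v27,v23) [-+-] → (-0.77, -0.533792, 0.3879)–(-0.77, -0.533792, -0.241648)  len=0.6295
  (v23,v27,v28) [-++] → (-0.77, -0.533792, -0.241648)–(-0.77, -0.533792, -0.3879)  len=0.1463
  (v23,v28,v24) [-+-] → (-0.77, -0.533792, -0.3879)–(-0.77, -0.881595, -0.485995)  len=0.3614
  (v24,v28,v29) [-++] → (-0.77, -0.881595, -0.485995)–(-0.77, -1.38409, -0.6277)  len=0.5221
  (v24,v29,v20) [-+-] → (-0.77, -1.38409, -0.6277)–(-0.77, -1.51131, -0.475768)  len=0.1982
  (v20,v29,v25) [-++] → (-0.77, -1.51131, -0.475768)–(-0.77, -1.90965, 0)  len=0.6205

Chained into 2 loop(s):
  loop 1: 10 segments, perimeter = 4.1801
  loop 2: 10 segments, perimeter = 4.1801
Total perimeter = 8.360

loops=2 perimeter=8.360


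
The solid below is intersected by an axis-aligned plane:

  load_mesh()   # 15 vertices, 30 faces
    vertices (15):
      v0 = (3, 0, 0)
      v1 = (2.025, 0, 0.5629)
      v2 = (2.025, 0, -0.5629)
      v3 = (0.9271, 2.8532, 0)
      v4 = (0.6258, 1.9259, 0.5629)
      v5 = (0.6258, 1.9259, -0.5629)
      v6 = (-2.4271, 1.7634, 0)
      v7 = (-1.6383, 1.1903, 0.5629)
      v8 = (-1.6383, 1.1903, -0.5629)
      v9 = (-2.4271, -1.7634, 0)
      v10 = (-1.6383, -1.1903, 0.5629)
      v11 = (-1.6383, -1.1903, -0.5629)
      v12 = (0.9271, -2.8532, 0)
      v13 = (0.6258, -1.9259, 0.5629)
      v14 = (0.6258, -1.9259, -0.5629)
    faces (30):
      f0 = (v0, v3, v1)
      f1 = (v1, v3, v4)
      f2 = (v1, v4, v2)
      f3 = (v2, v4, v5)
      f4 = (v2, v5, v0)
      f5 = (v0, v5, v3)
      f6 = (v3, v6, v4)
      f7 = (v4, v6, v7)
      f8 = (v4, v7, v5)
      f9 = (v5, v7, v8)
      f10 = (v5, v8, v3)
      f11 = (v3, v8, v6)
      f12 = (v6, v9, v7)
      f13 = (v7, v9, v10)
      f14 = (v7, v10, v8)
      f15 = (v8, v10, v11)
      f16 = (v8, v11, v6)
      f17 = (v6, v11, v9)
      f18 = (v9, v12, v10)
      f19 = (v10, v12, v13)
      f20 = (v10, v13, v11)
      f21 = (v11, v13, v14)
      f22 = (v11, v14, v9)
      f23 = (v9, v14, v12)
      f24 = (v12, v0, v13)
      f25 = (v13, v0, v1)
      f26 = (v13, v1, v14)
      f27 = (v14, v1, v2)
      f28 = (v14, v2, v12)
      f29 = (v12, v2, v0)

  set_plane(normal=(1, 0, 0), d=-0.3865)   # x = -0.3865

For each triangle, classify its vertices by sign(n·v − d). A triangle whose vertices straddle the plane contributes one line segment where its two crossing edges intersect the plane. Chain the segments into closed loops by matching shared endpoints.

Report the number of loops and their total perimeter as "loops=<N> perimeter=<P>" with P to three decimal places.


loops=2 perimeter=6.261

Straddling triangles (12 of 30):
  (v3,v6,v4) [+-+] → (-0.3865, 2.4264, 0)–(-0.3865, 1.87202, 0.37625)  len=0.6700
  (v4,v6,v7) [+--] → (-0.3865, 1.87202, 0.37625)–(-0.3865, 1.59701, 0.5629)  len=0.3324
  (v4,v7,v5) [+-+] → (-0.3865, 1.59701, 0.5629)–(-0.3865, 1.59701, -0.0595444)  len=0.6224
  (v5,v7,v8) [+--] → (-0.3865, 1.59701, -0.0595444)–(-0.3865, 1.59701, -0.5629)  len=0.5034
  (v5,v8,v3) [+-+] → (-0.3865, 1.59701, -0.5629)–(-0.3865, 2.00172, -0.28823)  len=0.4891
  (v3,v8,v6) [+--] → (-0.3865, 2.00172, -0.28823)–(-0.3865, 2.4264, 0)  len=0.5133
  (v9,v12,v10) [-+-] → (-0.3865, -2.4264, 0)–(-0.3865, -2.00172, 0.28823)  len=0.5133
  (v10,v12,v13) [-++] → (-0.3865, -2.00172, 0.28823)–(-0.3865, -1.59701, 0.5629)  len=0.4891
  (v10,v13,v11) [-+-] → (-0.3865, -1.59701, 0.5629)–(-0.3865, -1.59701, 0.0595444)  len=0.5034
  (v11,v13,v14) [-++] → (-0.3865, -1.59701, 0.0595444)–(-0.3865, -1.59701, -0.5629)  len=0.6224
  (v11,v14,v9) [-+-] → (-0.3865, -1.59701, -0.5629)–(-0.3865, -1.87202, -0.37625)  len=0.3324
  (v9,v14,v12) [-++] → (-0.3865, -1.87202, -0.37625)–(-0.3865, -2.4264, 0)  len=0.6700

Chained into 2 loop(s):
  loop 1: 6 segments, perimeter = 3.1306
  loop 2: 6 segments, perimeter = 3.1306
Total perimeter = 6.261


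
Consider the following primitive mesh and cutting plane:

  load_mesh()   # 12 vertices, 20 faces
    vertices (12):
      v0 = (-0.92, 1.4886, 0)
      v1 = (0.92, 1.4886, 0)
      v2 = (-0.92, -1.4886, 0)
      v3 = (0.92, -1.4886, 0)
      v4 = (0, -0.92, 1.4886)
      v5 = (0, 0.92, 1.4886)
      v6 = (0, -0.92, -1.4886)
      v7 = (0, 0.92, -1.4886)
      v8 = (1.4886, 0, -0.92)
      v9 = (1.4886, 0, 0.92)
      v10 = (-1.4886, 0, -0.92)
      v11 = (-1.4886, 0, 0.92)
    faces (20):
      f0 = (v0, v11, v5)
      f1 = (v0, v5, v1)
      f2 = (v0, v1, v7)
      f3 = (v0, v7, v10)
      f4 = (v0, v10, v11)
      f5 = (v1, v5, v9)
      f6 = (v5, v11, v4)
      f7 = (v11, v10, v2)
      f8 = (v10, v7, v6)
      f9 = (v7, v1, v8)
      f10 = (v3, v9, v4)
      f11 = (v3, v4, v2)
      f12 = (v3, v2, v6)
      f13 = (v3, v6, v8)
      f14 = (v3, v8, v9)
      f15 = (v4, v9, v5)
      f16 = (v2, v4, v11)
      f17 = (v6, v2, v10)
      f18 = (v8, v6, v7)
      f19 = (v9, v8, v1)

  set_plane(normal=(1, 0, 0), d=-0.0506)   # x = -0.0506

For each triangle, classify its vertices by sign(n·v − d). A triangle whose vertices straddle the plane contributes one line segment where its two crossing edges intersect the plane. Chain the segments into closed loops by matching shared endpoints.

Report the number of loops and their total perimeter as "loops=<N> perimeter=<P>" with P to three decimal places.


Straddling triangles (10 of 20):
  (v0,v11,v5) [--+] → (-0.0506, 0.888728, 1.46927)–(-0.0506, 0.951273, 1.40673)  len=0.0885
  (v0,v5,v1) [-++] → (-0.0506, 0.951273, 1.40673)–(-0.0506, 1.4886, 0)  len=1.5059
  (v0,v1,v7) [-++] → (-0.0506, 1.4886, 0)–(-0.0506, 0.951273, -1.40673)  len=1.5059
  (v0,v7,v10) [-+-] → (-0.0506, 0.951273, -1.40673)–(-0.0506, 0.888728, -1.46927)  len=0.0885
  (v5,v11,v4) [+-+] → (-0.0506, 0.888728, 1.46927)–(-0.0506, -0.888728, 1.46927)  len=1.7775
  (v10,v7,v6) [-++] → (-0.0506, 0.888728, -1.46927)–(-0.0506, -0.888728, -1.46927)  len=1.7775
  (v3,v4,v2) [++-] → (-0.0506, -0.951273, 1.40673)–(-0.0506, -1.4886, 0)  len=1.5059
  (v3,v2,v6) [+-+] → (-0.0506, -1.4886, 0)–(-0.0506, -0.951273, -1.40673)  len=1.5059
  (v2,v4,v11) [-+-] → (-0.0506, -0.951273, 1.40673)–(-0.0506, -0.888728, 1.46927)  len=0.0885
  (v6,v2,v10) [+--] → (-0.0506, -0.951273, -1.40673)–(-0.0506, -0.888728, -1.46927)  len=0.0885

Chained into 1 loop(s):
  loop 1: 10 segments, perimeter = 9.9321
Total perimeter = 9.932

loops=1 perimeter=9.932


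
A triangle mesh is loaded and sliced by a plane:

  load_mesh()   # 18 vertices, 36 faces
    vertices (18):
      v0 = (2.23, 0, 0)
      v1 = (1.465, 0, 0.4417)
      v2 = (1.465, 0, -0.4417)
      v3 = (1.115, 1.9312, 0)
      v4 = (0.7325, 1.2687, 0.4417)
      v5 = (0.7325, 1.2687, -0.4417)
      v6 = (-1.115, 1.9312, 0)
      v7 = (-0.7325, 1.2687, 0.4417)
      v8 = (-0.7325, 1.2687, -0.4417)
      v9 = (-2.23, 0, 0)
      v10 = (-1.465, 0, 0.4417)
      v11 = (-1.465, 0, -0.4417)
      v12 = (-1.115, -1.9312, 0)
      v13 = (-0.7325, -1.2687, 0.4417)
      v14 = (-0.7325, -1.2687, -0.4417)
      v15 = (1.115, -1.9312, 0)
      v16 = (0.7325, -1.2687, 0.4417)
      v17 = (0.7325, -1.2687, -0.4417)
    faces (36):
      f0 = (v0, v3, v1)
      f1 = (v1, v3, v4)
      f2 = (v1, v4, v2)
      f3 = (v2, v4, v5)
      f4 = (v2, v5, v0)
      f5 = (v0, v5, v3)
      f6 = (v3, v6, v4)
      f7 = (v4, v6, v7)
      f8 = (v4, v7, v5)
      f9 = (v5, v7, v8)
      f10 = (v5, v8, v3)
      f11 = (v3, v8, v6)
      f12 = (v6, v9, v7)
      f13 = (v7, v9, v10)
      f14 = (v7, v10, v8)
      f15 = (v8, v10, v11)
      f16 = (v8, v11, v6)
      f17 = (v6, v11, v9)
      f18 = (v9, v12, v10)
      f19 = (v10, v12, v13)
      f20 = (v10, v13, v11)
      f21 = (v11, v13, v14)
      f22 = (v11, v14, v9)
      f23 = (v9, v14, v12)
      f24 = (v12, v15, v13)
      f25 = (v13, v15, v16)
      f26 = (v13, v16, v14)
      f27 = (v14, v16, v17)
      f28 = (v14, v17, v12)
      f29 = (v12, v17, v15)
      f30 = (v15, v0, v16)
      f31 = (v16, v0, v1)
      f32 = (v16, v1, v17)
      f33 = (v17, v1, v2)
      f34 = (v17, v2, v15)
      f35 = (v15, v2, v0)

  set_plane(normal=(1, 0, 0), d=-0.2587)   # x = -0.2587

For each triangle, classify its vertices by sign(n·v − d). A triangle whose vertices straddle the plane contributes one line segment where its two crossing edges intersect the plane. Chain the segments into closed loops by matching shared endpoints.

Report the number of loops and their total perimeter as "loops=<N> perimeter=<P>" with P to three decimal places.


Straddling triangles (12 of 36):
  (v3,v6,v4) [+-+] → (-0.2587, 1.9312, 0)–(-0.2587, 1.62414, 0.204724)  len=0.3691
  (v4,v6,v7) [+--] → (-0.2587, 1.62414, 0.204724)–(-0.2587, 1.2687, 0.4417)  len=0.4272
  (v4,v7,v5) [+-+] → (-0.2587, 1.2687, 0.4417)–(-0.2587, 1.2687, 0.155997)  len=0.2857
  (v5,v7,v8) [+--] → (-0.2587, 1.2687, 0.155997)–(-0.2587, 1.2687, -0.4417)  len=0.5977
  (v5,v8,v3) [+-+] → (-0.2587, 1.2687, -0.4417)–(-0.2587, 1.4386, -0.328424)  len=0.2042
  (v3,v8,v6) [+--] → (-0.2587, 1.4386, -0.328424)–(-0.2587, 1.9312, 0)  len=0.5920
  (v12,v15,v13) [-+-] → (-0.2587, -1.9312, 0)–(-0.2587, -1.4386, 0.328424)  len=0.5920
  (v13,v15,v16) [-++] → (-0.2587, -1.4386, 0.328424)–(-0.2587, -1.2687, 0.4417)  len=0.2042
  (v13,v16,v14) [-+-] → (-0.2587, -1.2687, 0.4417)–(-0.2587, -1.2687, -0.155997)  len=0.5977
  (v14,v16,v17) [-++] → (-0.2587, -1.2687, -0.155997)–(-0.2587, -1.2687, -0.4417)  len=0.2857
  (v14,v17,v12) [-+-] → (-0.2587, -1.2687, -0.4417)–(-0.2587, -1.62414, -0.204724)  len=0.4272
  (v12,v17,v15) [-++] → (-0.2587, -1.62414, -0.204724)–(-0.2587, -1.9312, 0)  len=0.3691

Chained into 2 loop(s):
  loop 1: 6 segments, perimeter = 2.4759
  loop 2: 6 segments, perimeter = 2.4759
Total perimeter = 4.952

loops=2 perimeter=4.952


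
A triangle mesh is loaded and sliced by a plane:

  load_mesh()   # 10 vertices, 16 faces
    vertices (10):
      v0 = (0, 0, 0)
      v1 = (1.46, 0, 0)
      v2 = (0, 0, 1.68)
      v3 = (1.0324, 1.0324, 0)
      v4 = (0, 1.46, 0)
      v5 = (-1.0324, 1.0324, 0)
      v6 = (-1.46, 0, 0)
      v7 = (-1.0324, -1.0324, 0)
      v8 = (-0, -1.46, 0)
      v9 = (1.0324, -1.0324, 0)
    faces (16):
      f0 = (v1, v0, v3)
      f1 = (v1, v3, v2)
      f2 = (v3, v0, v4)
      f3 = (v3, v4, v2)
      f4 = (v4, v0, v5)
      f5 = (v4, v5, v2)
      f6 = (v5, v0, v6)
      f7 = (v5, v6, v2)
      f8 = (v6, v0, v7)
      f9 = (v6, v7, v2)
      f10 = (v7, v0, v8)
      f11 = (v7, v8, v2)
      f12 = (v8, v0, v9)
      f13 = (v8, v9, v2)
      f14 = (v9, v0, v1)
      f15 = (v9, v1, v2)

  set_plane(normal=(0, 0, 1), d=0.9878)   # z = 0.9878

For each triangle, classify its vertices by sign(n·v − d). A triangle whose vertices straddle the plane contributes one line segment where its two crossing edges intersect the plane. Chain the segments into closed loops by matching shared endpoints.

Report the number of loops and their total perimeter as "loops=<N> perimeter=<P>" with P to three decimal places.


Straddling triangles (8 of 16):
  (v1,v3,v2) [--+] → (0.425373, 0.425373, 0.9878)–(0.601555, 0, 0.9878)  len=0.4604
  (v3,v4,v2) [--+] → (0, 0.601555, 0.9878)–(0.425373, 0.425373, 0.9878)  len=0.4604
  (v4,v5,v2) [--+] → (-0.425373, 0.425373, 0.9878)–(0, 0.601555, 0.9878)  len=0.4604
  (v5,v6,v2) [--+] → (-0.601555, 0, 0.9878)–(-0.425373, 0.425373, 0.9878)  len=0.4604
  (v6,v7,v2) [--+] → (-0.425373, -0.425373, 0.9878)–(-0.601555, 0, 0.9878)  len=0.4604
  (v7,v8,v2) [--+] → (0, -0.601555, 0.9878)–(-0.425373, -0.425373, 0.9878)  len=0.4604
  (v8,v9,v2) [--+] → (0.425373, -0.425373, 0.9878)–(0, -0.601555, 0.9878)  len=0.4604
  (v9,v1,v2) [--+] → (0.601555, 0, 0.9878)–(0.425373, -0.425373, 0.9878)  len=0.4604

Chained into 1 loop(s):
  loop 1: 8 segments, perimeter = 3.6833
Total perimeter = 3.683

loops=1 perimeter=3.683


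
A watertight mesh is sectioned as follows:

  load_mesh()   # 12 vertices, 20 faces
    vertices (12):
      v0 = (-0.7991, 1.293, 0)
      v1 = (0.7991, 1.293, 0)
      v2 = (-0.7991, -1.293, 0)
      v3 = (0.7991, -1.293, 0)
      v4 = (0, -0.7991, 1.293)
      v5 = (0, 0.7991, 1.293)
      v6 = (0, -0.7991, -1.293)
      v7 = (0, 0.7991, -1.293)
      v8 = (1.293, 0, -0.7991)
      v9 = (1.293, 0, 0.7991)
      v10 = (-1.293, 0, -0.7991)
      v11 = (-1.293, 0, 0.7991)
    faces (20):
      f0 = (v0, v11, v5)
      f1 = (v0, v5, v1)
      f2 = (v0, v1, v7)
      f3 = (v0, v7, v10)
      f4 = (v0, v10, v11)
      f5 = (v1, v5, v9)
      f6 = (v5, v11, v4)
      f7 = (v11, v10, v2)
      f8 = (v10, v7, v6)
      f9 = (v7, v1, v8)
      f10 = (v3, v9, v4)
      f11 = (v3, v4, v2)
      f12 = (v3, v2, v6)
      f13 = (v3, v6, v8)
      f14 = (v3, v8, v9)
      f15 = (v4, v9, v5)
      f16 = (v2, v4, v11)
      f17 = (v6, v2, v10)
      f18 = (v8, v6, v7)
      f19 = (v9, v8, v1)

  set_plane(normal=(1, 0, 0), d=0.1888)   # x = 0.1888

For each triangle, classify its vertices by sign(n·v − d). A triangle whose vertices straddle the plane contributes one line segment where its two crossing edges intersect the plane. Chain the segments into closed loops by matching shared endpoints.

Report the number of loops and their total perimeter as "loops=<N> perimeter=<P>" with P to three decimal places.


Straddling triangles (10 of 20):
  (v0,v5,v1) [--+] → (0.1888, 0.915792, 0.987508)–(0.1888, 1.293, 0)  len=1.0571
  (v0,v1,v7) [-+-] → (0.1888, 1.293, 0)–(0.1888, 0.915792, -0.987508)  len=1.0571
  (v1,v5,v9) [+-+] → (0.1888, 0.915792, 0.987508)–(0.1888, 0.682418, 1.22088)  len=0.3300
  (v7,v1,v8) [-++] → (0.1888, 0.915792, -0.987508)–(0.1888, 0.682418, -1.22088)  len=0.3300
  (v3,v9,v4) [++-] → (0.1888, -0.682418, 1.22088)–(0.1888, -0.915792, 0.987508)  len=0.3300
  (v3,v4,v2) [+--] → (0.1888, -0.915792, 0.987508)–(0.1888, -1.293, 0)  len=1.0571
  (v3,v2,v6) [+--] → (0.1888, -1.293, 0)–(0.1888, -0.915792, -0.987508)  len=1.0571
  (v3,v6,v8) [+-+] → (0.1888, -0.915792, -0.987508)–(0.1888, -0.682418, -1.22088)  len=0.3300
  (v4,v9,v5) [-+-] → (0.1888, -0.682418, 1.22088)–(0.1888, 0.682418, 1.22088)  len=1.3648
  (v8,v6,v7) [+--] → (0.1888, -0.682418, -1.22088)–(0.1888, 0.682418, -1.22088)  len=1.3648

Chained into 1 loop(s):
  loop 1: 10 segments, perimeter = 8.2782
Total perimeter = 8.278

loops=1 perimeter=8.278


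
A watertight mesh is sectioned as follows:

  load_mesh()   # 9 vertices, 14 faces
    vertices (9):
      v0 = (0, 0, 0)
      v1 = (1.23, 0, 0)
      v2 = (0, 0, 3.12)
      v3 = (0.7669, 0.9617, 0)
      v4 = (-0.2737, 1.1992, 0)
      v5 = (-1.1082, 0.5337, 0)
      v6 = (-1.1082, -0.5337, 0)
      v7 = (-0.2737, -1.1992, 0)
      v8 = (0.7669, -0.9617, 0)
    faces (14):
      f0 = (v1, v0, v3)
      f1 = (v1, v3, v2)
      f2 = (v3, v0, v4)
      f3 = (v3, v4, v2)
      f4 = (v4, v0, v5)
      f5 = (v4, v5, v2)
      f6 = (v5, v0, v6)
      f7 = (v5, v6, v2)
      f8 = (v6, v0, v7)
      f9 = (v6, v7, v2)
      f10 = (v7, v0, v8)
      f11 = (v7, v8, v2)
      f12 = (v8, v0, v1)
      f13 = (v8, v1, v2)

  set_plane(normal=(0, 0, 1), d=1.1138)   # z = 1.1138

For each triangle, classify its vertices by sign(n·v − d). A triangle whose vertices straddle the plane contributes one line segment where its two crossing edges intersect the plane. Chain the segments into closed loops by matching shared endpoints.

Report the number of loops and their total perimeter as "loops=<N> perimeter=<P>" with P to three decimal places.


Straddling triangles (7 of 14):
  (v1,v3,v2) [--+] → (0.493127, 0.618385, 1.1138)–(0.790906, 0, 1.1138)  len=0.6863
  (v3,v4,v2) [--+] → (-0.175993, 0.771101, 1.1138)–(0.493127, 0.618385, 1.1138)  len=0.6863
  (v4,v5,v2) [--+] → (-0.712587, 0.343176, 1.1138)–(-0.175993, 0.771101, 1.1138)  len=0.6863
  (v5,v6,v2) [--+] → (-0.712587, -0.343176, 1.1138)–(-0.712587, 0.343176, 1.1138)  len=0.6864
  (v6,v7,v2) [--+] → (-0.175993, -0.771101, 1.1138)–(-0.712587, -0.343176, 1.1138)  len=0.6863
  (v7,v8,v2) [--+] → (0.493127, -0.618385, 1.1138)–(-0.175993, -0.771101, 1.1138)  len=0.6863
  (v8,v1,v2) [--+] → (0.790906, 0, 1.1138)–(0.493127, -0.618385, 1.1138)  len=0.6863

Chained into 1 loop(s):
  loop 1: 7 segments, perimeter = 4.8044
Total perimeter = 4.804

loops=1 perimeter=4.804


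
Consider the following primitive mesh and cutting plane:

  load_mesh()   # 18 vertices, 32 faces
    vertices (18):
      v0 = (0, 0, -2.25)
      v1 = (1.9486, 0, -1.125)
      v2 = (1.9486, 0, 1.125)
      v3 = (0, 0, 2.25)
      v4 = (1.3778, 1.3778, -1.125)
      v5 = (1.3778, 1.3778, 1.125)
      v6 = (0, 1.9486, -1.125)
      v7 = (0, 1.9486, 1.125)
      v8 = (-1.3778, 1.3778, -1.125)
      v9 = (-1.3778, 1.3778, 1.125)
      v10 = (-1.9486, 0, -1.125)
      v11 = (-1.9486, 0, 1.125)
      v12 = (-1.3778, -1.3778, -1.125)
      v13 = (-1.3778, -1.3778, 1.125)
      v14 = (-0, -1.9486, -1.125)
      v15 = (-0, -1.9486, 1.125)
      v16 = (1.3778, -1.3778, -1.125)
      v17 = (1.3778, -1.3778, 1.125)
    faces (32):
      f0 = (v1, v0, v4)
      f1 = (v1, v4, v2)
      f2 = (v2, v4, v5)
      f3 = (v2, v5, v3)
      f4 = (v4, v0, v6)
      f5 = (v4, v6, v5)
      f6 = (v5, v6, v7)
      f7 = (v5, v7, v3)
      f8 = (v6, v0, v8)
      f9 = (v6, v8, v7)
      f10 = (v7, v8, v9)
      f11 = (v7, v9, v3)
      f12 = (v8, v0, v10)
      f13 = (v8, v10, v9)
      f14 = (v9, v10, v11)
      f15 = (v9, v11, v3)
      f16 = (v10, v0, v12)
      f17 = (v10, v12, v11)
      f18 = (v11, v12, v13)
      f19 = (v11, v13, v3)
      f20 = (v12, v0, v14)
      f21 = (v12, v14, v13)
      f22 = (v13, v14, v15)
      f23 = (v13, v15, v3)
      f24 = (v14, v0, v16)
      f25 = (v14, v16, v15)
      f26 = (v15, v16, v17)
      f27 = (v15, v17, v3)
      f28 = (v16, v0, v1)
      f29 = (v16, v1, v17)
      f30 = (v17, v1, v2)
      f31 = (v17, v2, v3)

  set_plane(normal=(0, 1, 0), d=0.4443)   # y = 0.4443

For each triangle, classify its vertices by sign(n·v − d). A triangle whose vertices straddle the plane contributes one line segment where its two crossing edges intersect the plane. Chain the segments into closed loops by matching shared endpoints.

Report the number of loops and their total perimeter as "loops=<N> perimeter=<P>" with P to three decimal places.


Straddling triangles (12 of 32):
  (v1,v0,v4) [--+] → (0.4443, 0.4443, -1.88722)–(1.76453, 0.4443, -1.125)  len=1.5245
  (v1,v4,v2) [-+-] → (1.76453, 0.4443, -1.125)–(1.76453, 0.4443, 0.399441)  len=1.5244
  (v2,v4,v5) [-++] → (1.76453, 0.4443, 0.399441)–(1.76453, 0.4443, 1.125)  len=0.7256
  (v2,v5,v3) [-+-] → (1.76453, 0.4443, 1.125)–(0.4443, 0.4443, 1.88722)  len=1.5245
  (v4,v0,v6) [+-+] → (0.4443, 0.4443, -1.88722)–(0, 0.4443, -1.99349)  len=0.4568
  (v5,v7,v3) [++-] → (0, 0.4443, 1.99349)–(0.4443, 0.4443, 1.88722)  len=0.4568
  (v6,v0,v8) [+-+] → (0, 0.4443, -1.99349)–(-0.4443, 0.4443, -1.88722)  len=0.4568
  (v7,v9,v3) [++-] → (-0.4443, 0.4443, 1.88722)–(0, 0.4443, 1.99349)  len=0.4568
  (v8,v0,v10) [+--] → (-0.4443, 0.4443, -1.88722)–(-1.76453, 0.4443, -1.125)  len=1.5245
  (v8,v10,v9) [+-+] → (-1.76453, 0.4443, -1.125)–(-1.76453, 0.4443, -0.399441)  len=0.7256
  (v9,v10,v11) [+--] → (-1.76453, 0.4443, -0.399441)–(-1.76453, 0.4443, 1.125)  len=1.5244
  (v9,v11,v3) [+--] → (-1.76453, 0.4443, 1.125)–(-0.4443, 0.4443, 1.88722)  len=1.5245

Chained into 1 loop(s):
  loop 1: 12 segments, perimeter = 12.4252
Total perimeter = 12.425

loops=1 perimeter=12.425


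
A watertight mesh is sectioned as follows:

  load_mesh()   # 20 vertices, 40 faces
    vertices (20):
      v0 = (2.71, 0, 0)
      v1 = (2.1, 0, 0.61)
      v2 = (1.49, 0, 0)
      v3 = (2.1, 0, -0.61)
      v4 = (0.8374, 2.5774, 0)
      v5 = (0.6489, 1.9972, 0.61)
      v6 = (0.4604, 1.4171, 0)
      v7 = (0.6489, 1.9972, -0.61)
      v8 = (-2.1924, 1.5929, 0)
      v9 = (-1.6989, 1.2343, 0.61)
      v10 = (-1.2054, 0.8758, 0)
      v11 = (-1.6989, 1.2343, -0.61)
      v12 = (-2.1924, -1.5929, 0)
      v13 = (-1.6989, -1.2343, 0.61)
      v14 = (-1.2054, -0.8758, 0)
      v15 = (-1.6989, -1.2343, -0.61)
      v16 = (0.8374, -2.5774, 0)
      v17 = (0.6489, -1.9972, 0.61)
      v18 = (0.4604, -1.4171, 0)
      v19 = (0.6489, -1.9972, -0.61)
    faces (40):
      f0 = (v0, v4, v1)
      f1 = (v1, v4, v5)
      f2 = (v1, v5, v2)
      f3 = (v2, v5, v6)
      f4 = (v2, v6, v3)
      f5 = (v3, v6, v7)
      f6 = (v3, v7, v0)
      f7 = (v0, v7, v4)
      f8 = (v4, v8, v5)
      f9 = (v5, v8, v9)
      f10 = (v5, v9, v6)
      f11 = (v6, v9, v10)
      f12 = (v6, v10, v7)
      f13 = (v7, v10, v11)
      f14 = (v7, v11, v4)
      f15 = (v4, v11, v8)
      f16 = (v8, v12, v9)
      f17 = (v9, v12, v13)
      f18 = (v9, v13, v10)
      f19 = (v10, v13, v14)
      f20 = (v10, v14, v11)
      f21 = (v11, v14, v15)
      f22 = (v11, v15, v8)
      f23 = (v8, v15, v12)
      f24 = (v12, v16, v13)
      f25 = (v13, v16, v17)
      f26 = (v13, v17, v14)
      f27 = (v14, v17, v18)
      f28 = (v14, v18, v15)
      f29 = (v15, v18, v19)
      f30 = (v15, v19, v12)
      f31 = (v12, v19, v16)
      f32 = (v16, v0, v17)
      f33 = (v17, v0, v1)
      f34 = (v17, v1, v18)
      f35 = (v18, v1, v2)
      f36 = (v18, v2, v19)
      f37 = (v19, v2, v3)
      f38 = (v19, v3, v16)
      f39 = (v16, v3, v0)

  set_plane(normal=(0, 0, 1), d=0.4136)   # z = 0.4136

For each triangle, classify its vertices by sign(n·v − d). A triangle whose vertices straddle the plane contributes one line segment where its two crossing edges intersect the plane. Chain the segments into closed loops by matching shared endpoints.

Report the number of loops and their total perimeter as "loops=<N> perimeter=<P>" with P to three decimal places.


loops=2 perimeter=24.687

Straddling triangles (20 of 40):
  (v0,v4,v1) [--+] → (1.69348, 0.829838, 0.4136)–(2.2964, 0, 0.4136)  len=1.0257
  (v1,v4,v5) [+-+] → (1.69348, 0.829838, 0.4136)–(0.709591, 2.18401, 0.4136)  len=1.6739
  (v1,v5,v2) [++-] → (0.919707, 1.35417, 0.4136)–(1.9036, 0, 0.4136)  len=1.6739
  (v2,v5,v6) [-+-] → (0.919707, 1.35417, 0.4136)–(0.588209, 1.81043, 0.4136)  len=0.5640
  (v4,v8,v5) [--+] → (-0.265905, 1.86703, 0.4136)–(0.709591, 2.18401, 0.4136)  len=1.0257
  (v5,v8,v9) [+-+] → (-0.265905, 1.86703, 0.4136)–(-1.85779, 1.34976, 0.4136)  len=1.6738
  (v5,v9,v6) [++-] → (-1.00368, 1.29316, 0.4136)–(0.588209, 1.81043, 0.4136)  len=1.6738
  (v6,v9,v10) [-+-] → (-1.00368, 1.29316, 0.4136)–(-1.54001, 1.11887, 0.4136)  len=0.5639
  (v8,v12,v9) [--+] → (-1.85779, 0.324034, 0.4136)–(-1.85779, 1.34976, 0.4136)  len=1.0257
  (v9,v12,v13) [+-+] → (-1.85779, 0.324034, 0.4136)–(-1.85779, -1.34976, 0.4136)  len=1.6738
  (v9,v13,v10) [++-] → (-1.54001, -0.554917, 0.4136)–(-1.54001, 1.11887, 0.4136)  len=1.6738
  (v10,v13,v14) [-+-] → (-1.54001, -0.554917, 0.4136)–(-1.54001, -1.11887, 0.4136)  len=0.5640
  (v12,v16,v13) [--+] → (-0.882295, -1.66673, 0.4136)–(-1.85779, -1.34976, 0.4136)  len=1.0257
  (v13,v16,v17) [+-+] → (-0.882295, -1.66673, 0.4136)–(0.709591, -2.18401, 0.4136)  len=1.6738
  (v13,v17,v14) [++-] → (0.0518762, -1.63615, 0.4136)–(-1.54001, -1.11887, 0.4136)  len=1.6738
  (v14,v17,v18) [-+-] → (0.0518762, -1.63615, 0.4136)–(0.588209, -1.81043, 0.4136)  len=0.5639
  (v16,v0,v17) [--+] → (1.31251, -1.35417, 0.4136)–(0.709591, -2.18401, 0.4136)  len=1.0257
  (v17,v0,v1) [+-+] → (1.31251, -1.35417, 0.4136)–(2.2964, 0, 0.4136)  len=1.6739
  (v17,v1,v18) [++-] → (1.5721, -0.45626, 0.4136)–(0.588209, -1.81043, 0.4136)  len=1.6739
  (v18,v1,v2) [-+-] → (1.5721, -0.45626, 0.4136)–(1.9036, 0, 0.4136)  len=0.5640

Chained into 2 loop(s):
  loop 1: 10 segments, perimeter = 13.4978
  loop 2: 10 segments, perimeter = 11.1889
Total perimeter = 24.687


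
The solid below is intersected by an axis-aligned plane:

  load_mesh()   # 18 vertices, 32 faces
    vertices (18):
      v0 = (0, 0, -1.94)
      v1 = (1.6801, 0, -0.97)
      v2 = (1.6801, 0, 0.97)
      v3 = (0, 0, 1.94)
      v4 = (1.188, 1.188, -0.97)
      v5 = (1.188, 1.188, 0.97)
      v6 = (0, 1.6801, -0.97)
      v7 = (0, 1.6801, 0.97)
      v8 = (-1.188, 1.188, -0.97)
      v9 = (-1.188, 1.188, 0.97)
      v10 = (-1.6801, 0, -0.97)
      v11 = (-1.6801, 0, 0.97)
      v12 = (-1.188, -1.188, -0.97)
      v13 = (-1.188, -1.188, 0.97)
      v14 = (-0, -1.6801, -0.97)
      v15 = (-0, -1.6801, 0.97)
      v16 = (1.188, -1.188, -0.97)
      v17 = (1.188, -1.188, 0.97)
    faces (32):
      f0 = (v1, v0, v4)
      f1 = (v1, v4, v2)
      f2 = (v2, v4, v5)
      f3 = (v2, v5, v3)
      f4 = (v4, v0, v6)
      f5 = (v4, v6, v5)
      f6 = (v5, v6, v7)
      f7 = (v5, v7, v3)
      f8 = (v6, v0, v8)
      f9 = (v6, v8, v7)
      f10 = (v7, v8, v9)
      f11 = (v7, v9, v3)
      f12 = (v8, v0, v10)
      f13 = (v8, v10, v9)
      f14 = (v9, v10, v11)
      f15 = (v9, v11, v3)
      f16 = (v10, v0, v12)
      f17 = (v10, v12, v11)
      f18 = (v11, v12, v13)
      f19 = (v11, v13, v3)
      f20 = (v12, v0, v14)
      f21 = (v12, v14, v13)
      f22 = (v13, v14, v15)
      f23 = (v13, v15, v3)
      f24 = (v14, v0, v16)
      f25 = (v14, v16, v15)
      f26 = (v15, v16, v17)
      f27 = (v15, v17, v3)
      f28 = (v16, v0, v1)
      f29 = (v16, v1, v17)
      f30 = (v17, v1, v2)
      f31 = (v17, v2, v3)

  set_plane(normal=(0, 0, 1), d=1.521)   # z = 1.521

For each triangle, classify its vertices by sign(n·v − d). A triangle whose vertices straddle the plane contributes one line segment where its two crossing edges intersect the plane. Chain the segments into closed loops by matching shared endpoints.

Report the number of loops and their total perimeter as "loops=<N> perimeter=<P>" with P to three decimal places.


loops=1 perimeter=4.444

Straddling triangles (8 of 32):
  (v2,v5,v3) [--+] → (0.513167, 0.513167, 1.521)–(0.725734, 0, 1.521)  len=0.5555
  (v5,v7,v3) [--+] → (0, 0.725734, 1.521)–(0.513167, 0.513167, 1.521)  len=0.5555
  (v7,v9,v3) [--+] → (-0.513167, 0.513167, 1.521)–(0, 0.725734, 1.521)  len=0.5555
  (v9,v11,v3) [--+] → (-0.725734, 0, 1.521)–(-0.513167, 0.513167, 1.521)  len=0.5555
  (v11,v13,v3) [--+] → (-0.513167, -0.513167, 1.521)–(-0.725734, 0, 1.521)  len=0.5555
  (v13,v15,v3) [--+] → (0, -0.725734, 1.521)–(-0.513167, -0.513167, 1.521)  len=0.5555
  (v15,v17,v3) [--+] → (0.513167, -0.513167, 1.521)–(0, -0.725734, 1.521)  len=0.5555
  (v17,v2,v3) [--+] → (0.725734, 0, 1.521)–(0.513167, -0.513167, 1.521)  len=0.5555

Chained into 1 loop(s):
  loop 1: 8 segments, perimeter = 4.4436
Total perimeter = 4.444


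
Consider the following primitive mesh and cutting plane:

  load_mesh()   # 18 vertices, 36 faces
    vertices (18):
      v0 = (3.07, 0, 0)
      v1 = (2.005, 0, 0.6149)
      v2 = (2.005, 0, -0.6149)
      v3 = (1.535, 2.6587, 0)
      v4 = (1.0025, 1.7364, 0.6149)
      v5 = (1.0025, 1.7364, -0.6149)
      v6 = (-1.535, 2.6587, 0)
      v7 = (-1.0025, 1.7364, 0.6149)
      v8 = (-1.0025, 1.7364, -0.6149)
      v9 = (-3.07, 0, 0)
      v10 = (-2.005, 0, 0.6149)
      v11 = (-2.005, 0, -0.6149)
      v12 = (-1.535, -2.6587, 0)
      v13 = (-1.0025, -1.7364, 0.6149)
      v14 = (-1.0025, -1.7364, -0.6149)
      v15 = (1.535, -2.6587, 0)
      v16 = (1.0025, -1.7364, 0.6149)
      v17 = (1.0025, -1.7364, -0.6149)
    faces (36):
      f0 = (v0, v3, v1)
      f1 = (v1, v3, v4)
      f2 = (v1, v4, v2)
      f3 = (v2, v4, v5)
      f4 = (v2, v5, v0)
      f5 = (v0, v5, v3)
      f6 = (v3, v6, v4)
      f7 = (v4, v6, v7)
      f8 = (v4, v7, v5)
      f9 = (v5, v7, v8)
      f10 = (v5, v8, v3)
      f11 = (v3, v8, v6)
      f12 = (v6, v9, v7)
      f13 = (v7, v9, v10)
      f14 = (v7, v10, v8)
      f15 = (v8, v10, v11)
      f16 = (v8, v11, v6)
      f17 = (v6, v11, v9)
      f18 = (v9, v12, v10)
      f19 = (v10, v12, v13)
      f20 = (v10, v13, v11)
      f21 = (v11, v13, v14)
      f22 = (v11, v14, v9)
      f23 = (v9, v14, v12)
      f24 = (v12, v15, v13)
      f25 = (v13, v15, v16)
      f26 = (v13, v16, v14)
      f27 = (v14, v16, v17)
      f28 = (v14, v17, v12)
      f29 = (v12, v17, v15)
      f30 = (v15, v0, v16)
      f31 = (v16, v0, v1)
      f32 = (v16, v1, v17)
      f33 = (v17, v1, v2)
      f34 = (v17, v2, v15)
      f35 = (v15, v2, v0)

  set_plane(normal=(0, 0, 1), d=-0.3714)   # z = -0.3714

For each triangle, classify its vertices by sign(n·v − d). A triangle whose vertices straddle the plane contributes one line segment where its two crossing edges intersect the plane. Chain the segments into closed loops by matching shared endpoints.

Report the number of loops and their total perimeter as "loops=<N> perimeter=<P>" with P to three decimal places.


loops=2 perimeter=26.591

Straddling triangles (24 of 36):
  (v1,v4,v2) [++-] → (1.80651, 0.343807, -0.3714)–(2.005, 0, -0.3714)  len=0.3970
  (v2,v4,v5) [-+-] → (1.80651, 0.343807, -0.3714)–(1.0025, 1.7364, -0.3714)  len=1.6080
  (v2,v5,v0) [--+] → (1.82123, 1.04879, -0.3714)–(2.42674, 0, -0.3714)  len=1.2110
  (v0,v5,v3) [+-+] → (1.82123, 1.04879, -0.3714)–(1.21337, 2.10163, -0.3714)  len=1.2157
  (v4,v7,v5) [++-] → (0.605511, 1.7364, -0.3714)–(1.0025, 1.7364, -0.3714)  len=0.3970
  (v5,v7,v8) [-+-] → (0.605511, 1.7364, -0.3714)–(-1.0025, 1.7364, -0.3714)  len=1.6080
  (v5,v8,v3) [--+] → (0.00234835, 2.10163, -0.3714)–(1.21337, 2.10163, -0.3714)  len=1.2110
  (v3,v8,v6) [+-+] → (0.00234835, 2.10163, -0.3714)–(-1.21337, 2.10163, -0.3714)  len=1.2157
  (v7,v10,v8) [++-] → (-1.20099, 1.39259, -0.3714)–(-1.0025, 1.7364, -0.3714)  len=0.3970
  (v8,v10,v11) [-+-] → (-1.20099, 1.39259, -0.3714)–(-2.005, 0, -0.3714)  len=1.6080
  (v8,v11,v6) [--+] → (-1.81888, 1.05284, -0.3714)–(-1.21337, 2.10163, -0.3714)  len=1.2110
  (v6,v11,v9) [+-+] → (-1.81888, 1.05284, -0.3714)–(-2.42674, 0, -0.3714)  len=1.2157
  (v10,v13,v11) [++-] → (-1.80651, -0.343807, -0.3714)–(-2.005, 0, -0.3714)  len=0.3970
  (v11,v13,v14) [-+-] → (-1.80651, -0.343807, -0.3714)–(-1.0025, -1.7364, -0.3714)  len=1.6080
  (v11,v14,v9) [--+] → (-1.82123, -1.04879, -0.3714)–(-2.42674, 0, -0.3714)  len=1.2110
  (v9,v14,v12) [+-+] → (-1.82123, -1.04879, -0.3714)–(-1.21337, -2.10163, -0.3714)  len=1.2157
  (v13,v16,v14) [++-] → (-0.605511, -1.7364, -0.3714)–(-1.0025, -1.7364, -0.3714)  len=0.3970
  (v14,v16,v17) [-+-] → (-0.605511, -1.7364, -0.3714)–(1.0025, -1.7364, -0.3714)  len=1.6080
  (v14,v17,v12) [--+] → (-0.00234835, -2.10163, -0.3714)–(-1.21337, -2.10163, -0.3714)  len=1.2110
  (v12,v17,v15) [+-+] → (-0.00234835, -2.10163, -0.3714)–(1.21337, -2.10163, -0.3714)  len=1.2157
  (v16,v1,v17) [++-] → (1.20099, -1.39259, -0.3714)–(1.0025, -1.7364, -0.3714)  len=0.3970
  (v17,v1,v2) [-+-] → (1.20099, -1.39259, -0.3714)–(2.005, 0, -0.3714)  len=1.6080
  (v17,v2,v15) [--+] → (1.81888, -1.05284, -0.3714)–(1.21337, -2.10163, -0.3714)  len=1.2110
  (v15,v2,v0) [+-+] → (1.81888, -1.05284, -0.3714)–(2.42674, 0, -0.3714)  len=1.2157

Chained into 2 loop(s):
  loop 1: 12 segments, perimeter = 12.0301
  loop 2: 12 segments, perimeter = 14.5605
Total perimeter = 26.591


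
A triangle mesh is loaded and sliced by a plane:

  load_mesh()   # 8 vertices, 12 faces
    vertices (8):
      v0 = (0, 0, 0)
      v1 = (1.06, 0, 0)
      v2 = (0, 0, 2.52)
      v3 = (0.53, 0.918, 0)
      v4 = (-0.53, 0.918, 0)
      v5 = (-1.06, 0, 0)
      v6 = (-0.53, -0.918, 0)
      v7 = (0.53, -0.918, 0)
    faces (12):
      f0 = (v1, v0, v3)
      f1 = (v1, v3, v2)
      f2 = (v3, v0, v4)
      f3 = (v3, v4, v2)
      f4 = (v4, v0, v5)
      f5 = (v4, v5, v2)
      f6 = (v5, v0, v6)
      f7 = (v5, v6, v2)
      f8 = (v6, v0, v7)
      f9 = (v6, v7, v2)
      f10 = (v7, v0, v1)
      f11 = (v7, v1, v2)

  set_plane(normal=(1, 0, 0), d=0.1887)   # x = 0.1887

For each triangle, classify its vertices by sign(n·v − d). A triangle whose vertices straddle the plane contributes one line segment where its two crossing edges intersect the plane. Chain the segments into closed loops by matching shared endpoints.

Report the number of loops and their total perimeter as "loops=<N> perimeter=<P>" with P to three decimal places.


Straddling triangles (8 of 12):
  (v1,v0,v3) [+-+] → (0.1887, 0, 0)–(0.1887, 0.326843, 0)  len=0.3268
  (v1,v3,v2) [++-] → (0.1887, 0.326843, 1.62278)–(0.1887, 0, 2.07139)  len=0.5550
  (v3,v0,v4) [+--] → (0.1887, 0.326843, 0)–(0.1887, 0.918, 0)  len=0.5912
  (v3,v4,v2) [+--] → (0.1887, 0.918, 0)–(0.1887, 0.326843, 1.62278)  len=1.7271
  (v6,v0,v7) [--+] → (0.1887, -0.326843, 0)–(0.1887, -0.918, 0)  len=0.5912
  (v6,v7,v2) [-+-] → (0.1887, -0.918, 0)–(0.1887, -0.326843, 1.62278)  len=1.7271
  (v7,v0,v1) [+-+] → (0.1887, -0.326843, 0)–(0.1887, 0, 0)  len=0.3268
  (v7,v1,v2) [++-] → (0.1887, 0, 2.07139)–(0.1887, -0.326843, 1.62278)  len=0.5550

Chained into 1 loop(s):
  loop 1: 8 segments, perimeter = 6.4003
Total perimeter = 6.400

loops=1 perimeter=6.400


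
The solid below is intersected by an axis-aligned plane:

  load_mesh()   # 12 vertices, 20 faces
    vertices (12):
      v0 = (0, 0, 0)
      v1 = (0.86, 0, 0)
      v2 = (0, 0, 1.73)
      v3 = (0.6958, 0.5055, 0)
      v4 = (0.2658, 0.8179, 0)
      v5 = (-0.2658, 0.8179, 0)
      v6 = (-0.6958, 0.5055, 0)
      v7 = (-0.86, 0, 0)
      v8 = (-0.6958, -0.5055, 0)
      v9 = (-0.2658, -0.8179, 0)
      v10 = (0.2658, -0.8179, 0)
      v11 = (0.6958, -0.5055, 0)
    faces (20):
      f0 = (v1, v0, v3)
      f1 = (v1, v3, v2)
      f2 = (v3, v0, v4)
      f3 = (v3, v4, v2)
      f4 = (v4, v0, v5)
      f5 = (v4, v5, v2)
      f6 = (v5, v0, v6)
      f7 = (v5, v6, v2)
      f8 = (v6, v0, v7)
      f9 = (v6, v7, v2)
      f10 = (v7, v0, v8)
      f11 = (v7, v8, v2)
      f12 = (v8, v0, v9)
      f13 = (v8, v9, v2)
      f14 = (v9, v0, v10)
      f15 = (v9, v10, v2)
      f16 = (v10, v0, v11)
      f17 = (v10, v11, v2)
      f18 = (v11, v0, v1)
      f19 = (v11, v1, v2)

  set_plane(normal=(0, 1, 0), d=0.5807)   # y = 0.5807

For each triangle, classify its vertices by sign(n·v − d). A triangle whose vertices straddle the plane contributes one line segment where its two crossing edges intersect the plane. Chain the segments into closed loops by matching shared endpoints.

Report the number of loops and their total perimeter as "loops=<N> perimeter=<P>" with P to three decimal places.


loops=1 perimeter=2.850

Straddling triangles (6 of 20):
  (v3,v0,v4) [--+] → (0.188715, 0.5807, 0)–(0.592292, 0.5807, 0)  len=0.4036
  (v3,v4,v2) [-+-] → (0.592292, 0.5807, 0)–(0.188715, 0.5807, 0.501719)  len=0.6439
  (v4,v0,v5) [+-+] → (0.188715, 0.5807, 0)–(-0.188715, 0.5807, 0)  len=0.3774
  (v4,v5,v2) [++-] → (-0.188715, 0.5807, 0.501719)–(0.188715, 0.5807, 0.501719)  len=0.3774
  (v5,v0,v6) [+--] → (-0.188715, 0.5807, 0)–(-0.592292, 0.5807, 0)  len=0.4036
  (v5,v6,v2) [+--] → (-0.592292, 0.5807, 0)–(-0.188715, 0.5807, 0.501719)  len=0.6439

Chained into 1 loop(s):
  loop 1: 6 segments, perimeter = 2.8498
Total perimeter = 2.850


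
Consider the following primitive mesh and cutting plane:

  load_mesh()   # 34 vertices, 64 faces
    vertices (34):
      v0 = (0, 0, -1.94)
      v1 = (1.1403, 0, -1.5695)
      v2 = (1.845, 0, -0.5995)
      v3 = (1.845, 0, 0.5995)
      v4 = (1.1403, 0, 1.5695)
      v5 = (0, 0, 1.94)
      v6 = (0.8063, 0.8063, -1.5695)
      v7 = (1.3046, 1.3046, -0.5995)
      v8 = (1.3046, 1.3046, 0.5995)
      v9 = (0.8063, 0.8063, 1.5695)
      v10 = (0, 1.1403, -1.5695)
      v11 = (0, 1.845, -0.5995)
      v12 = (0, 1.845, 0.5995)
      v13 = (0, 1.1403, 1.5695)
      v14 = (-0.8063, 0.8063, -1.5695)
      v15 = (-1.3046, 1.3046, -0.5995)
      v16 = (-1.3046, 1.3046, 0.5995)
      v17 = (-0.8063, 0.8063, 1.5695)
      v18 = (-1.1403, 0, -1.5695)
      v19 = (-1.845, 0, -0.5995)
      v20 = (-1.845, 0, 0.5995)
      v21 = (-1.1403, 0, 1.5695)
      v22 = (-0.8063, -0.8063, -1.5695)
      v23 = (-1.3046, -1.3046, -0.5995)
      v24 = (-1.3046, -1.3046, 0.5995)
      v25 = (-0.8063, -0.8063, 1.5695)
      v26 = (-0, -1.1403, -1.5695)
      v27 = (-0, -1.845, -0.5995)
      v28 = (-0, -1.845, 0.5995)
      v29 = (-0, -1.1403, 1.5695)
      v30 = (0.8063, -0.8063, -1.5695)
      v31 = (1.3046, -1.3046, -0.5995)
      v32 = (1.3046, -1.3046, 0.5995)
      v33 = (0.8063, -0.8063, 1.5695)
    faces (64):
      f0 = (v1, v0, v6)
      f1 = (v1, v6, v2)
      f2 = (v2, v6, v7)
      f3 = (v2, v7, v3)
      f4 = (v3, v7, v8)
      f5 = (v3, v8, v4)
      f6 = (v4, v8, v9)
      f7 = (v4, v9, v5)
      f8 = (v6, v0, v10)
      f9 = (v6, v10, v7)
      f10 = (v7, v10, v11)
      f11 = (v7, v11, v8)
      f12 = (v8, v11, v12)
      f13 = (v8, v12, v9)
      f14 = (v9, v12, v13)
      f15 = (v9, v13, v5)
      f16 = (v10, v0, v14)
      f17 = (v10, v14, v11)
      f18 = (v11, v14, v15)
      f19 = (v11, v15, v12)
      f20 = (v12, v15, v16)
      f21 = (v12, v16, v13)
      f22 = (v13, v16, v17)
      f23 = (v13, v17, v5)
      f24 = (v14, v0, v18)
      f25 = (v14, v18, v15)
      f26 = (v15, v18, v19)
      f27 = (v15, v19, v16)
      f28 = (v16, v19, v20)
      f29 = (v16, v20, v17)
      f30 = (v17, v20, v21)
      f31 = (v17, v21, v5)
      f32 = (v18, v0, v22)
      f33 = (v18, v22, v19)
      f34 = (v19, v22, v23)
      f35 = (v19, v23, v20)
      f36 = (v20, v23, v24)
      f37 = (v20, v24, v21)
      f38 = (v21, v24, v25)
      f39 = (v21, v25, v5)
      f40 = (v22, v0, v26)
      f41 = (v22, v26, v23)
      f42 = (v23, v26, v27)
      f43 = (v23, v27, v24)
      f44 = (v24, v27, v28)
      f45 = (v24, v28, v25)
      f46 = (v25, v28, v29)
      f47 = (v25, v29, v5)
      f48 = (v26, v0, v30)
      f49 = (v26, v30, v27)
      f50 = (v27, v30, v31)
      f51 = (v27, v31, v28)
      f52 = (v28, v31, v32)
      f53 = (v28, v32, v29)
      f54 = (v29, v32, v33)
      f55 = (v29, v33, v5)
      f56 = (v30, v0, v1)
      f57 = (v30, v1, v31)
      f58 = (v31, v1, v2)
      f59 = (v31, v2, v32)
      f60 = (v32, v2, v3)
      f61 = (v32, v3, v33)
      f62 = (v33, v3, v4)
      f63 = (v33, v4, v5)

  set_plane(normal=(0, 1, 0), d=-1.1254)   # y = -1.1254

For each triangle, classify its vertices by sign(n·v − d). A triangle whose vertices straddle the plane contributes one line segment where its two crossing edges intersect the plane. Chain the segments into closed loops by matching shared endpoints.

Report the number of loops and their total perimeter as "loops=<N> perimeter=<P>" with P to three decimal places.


loops=1 perimeter=9.284

Straddling triangles (20 of 64):
  (v19,v22,v23) [++-] → (-1.1254, -1.1254, -0.948334)–(-1.37883, -1.1254, -0.5995)  len=0.4312
  (v19,v23,v20) [+-+] → (-1.37883, -1.1254, -0.5995)–(-1.37883, -1.1254, -0.434805)  len=0.1647
  (v20,v23,v24) [+--] → (-1.37883, -1.1254, -0.434805)–(-1.37883, -1.1254, 0.5995)  len=1.0343
  (v20,v24,v21) [+-+] → (-1.37883, -1.1254, 0.5995)–(-1.28203, -1.1254, 0.732739)  len=0.1647
  (v21,v24,v25) [+-+] → (-1.28203, -1.1254, 0.732739)–(-1.1254, -1.1254, 0.948334)  len=0.2665
  (v22,v0,v26) [++-] → (0, -1.1254, -1.57434)–(-0.0359697, -1.1254, -1.5695)  len=0.0363
  (v22,v26,v23) [+--] → (-0.0359697, -1.1254, -1.5695)–(-1.1254, -1.1254, -0.948334)  len=1.2541
  (v24,v28,v25) [--+] → (-0.558596, -1.1254, 1.27151)–(-1.1254, -1.1254, 0.948334)  len=0.6525
  (v25,v28,v29) [+--] → (-0.558596, -1.1254, 1.27151)–(-0.0359697, -1.1254, 1.5695)  len=0.6016
  (v25,v29,v5) [+-+] → (-0.0359697, -1.1254, 1.5695)–(0, -1.1254, 1.57434)  len=0.0363
  (v26,v0,v30) [-++] → (0, -1.1254, -1.57434)–(0.0359697, -1.1254, -1.5695)  len=0.0363
  (v26,v30,v27) [-+-] → (0.0359697, -1.1254, -1.5695)–(0.558596, -1.1254, -1.27151)  len=0.6016
  (v27,v30,v31) [-+-] → (0.558596, -1.1254, -1.27151)–(1.1254, -1.1254, -0.948334)  len=0.6525
  (v29,v32,v33) [--+] → (1.1254, -1.1254, 0.948334)–(0.0359697, -1.1254, 1.5695)  len=1.2541
  (v29,v33,v5) [-++] → (0.0359697, -1.1254, 1.5695)–(0, -1.1254, 1.57434)  len=0.0363
  (v30,v1,v31) [++-] → (1.28203, -1.1254, -0.732739)–(1.1254, -1.1254, -0.948334)  len=0.2665
  (v31,v1,v2) [-++] → (1.28203, -1.1254, -0.732739)–(1.37883, -1.1254, -0.5995)  len=0.1647
  (v31,v2,v32) [-+-] → (1.37883, -1.1254, -0.5995)–(1.37883, -1.1254, 0.434805)  len=1.0343
  (v32,v2,v3) [-++] → (1.37883, -1.1254, 0.434805)–(1.37883, -1.1254, 0.5995)  len=0.1647
  (v32,v3,v33) [-++] → (1.37883, -1.1254, 0.5995)–(1.1254, -1.1254, 0.948334)  len=0.4312

Chained into 1 loop(s):
  loop 1: 20 segments, perimeter = 9.2842
Total perimeter = 9.284
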